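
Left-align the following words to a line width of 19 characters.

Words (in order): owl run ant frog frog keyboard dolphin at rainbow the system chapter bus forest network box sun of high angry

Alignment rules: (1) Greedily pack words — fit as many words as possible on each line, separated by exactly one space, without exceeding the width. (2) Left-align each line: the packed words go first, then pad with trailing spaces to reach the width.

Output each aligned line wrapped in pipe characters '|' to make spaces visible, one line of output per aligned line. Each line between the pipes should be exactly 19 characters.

Answer: |owl run ant frog   |
|frog keyboard      |
|dolphin at rainbow |
|the system chapter |
|bus forest network |
|box sun of high    |
|angry              |

Derivation:
Line 1: ['owl', 'run', 'ant', 'frog'] (min_width=16, slack=3)
Line 2: ['frog', 'keyboard'] (min_width=13, slack=6)
Line 3: ['dolphin', 'at', 'rainbow'] (min_width=18, slack=1)
Line 4: ['the', 'system', 'chapter'] (min_width=18, slack=1)
Line 5: ['bus', 'forest', 'network'] (min_width=18, slack=1)
Line 6: ['box', 'sun', 'of', 'high'] (min_width=15, slack=4)
Line 7: ['angry'] (min_width=5, slack=14)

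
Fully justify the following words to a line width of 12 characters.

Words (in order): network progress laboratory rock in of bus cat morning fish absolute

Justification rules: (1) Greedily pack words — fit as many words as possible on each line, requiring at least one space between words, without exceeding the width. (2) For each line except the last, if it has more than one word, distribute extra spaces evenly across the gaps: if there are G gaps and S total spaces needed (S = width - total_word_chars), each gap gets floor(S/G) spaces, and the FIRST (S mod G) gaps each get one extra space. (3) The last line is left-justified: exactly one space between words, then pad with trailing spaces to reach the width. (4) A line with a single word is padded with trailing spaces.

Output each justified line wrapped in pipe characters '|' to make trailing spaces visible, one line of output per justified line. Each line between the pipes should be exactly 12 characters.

Line 1: ['network'] (min_width=7, slack=5)
Line 2: ['progress'] (min_width=8, slack=4)
Line 3: ['laboratory'] (min_width=10, slack=2)
Line 4: ['rock', 'in', 'of'] (min_width=10, slack=2)
Line 5: ['bus', 'cat'] (min_width=7, slack=5)
Line 6: ['morning', 'fish'] (min_width=12, slack=0)
Line 7: ['absolute'] (min_width=8, slack=4)

Answer: |network     |
|progress    |
|laboratory  |
|rock  in  of|
|bus      cat|
|morning fish|
|absolute    |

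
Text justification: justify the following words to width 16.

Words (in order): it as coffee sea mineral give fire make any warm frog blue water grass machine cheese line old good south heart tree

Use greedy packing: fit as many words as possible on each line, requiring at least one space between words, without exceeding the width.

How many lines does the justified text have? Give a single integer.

Line 1: ['it', 'as', 'coffee', 'sea'] (min_width=16, slack=0)
Line 2: ['mineral', 'give'] (min_width=12, slack=4)
Line 3: ['fire', 'make', 'any'] (min_width=13, slack=3)
Line 4: ['warm', 'frog', 'blue'] (min_width=14, slack=2)
Line 5: ['water', 'grass'] (min_width=11, slack=5)
Line 6: ['machine', 'cheese'] (min_width=14, slack=2)
Line 7: ['line', 'old', 'good'] (min_width=13, slack=3)
Line 8: ['south', 'heart', 'tree'] (min_width=16, slack=0)
Total lines: 8

Answer: 8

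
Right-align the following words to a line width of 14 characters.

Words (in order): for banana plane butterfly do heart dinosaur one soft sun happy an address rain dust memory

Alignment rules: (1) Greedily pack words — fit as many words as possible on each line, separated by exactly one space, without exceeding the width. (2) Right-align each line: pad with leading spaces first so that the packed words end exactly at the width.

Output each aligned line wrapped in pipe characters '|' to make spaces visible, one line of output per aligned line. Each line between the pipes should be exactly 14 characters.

Answer: |    for banana|
|         plane|
|  butterfly do|
|heart dinosaur|
|  one soft sun|
|      happy an|
|  address rain|
|   dust memory|

Derivation:
Line 1: ['for', 'banana'] (min_width=10, slack=4)
Line 2: ['plane'] (min_width=5, slack=9)
Line 3: ['butterfly', 'do'] (min_width=12, slack=2)
Line 4: ['heart', 'dinosaur'] (min_width=14, slack=0)
Line 5: ['one', 'soft', 'sun'] (min_width=12, slack=2)
Line 6: ['happy', 'an'] (min_width=8, slack=6)
Line 7: ['address', 'rain'] (min_width=12, slack=2)
Line 8: ['dust', 'memory'] (min_width=11, slack=3)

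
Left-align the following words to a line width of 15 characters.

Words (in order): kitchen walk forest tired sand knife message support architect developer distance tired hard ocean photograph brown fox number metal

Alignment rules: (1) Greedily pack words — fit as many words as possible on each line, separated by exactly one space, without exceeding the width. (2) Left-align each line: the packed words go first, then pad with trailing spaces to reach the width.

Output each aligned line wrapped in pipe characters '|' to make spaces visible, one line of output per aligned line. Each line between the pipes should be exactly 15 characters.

Answer: |kitchen walk   |
|forest tired   |
|sand knife     |
|message support|
|architect      |
|developer      |
|distance tired |
|hard ocean     |
|photograph     |
|brown fox      |
|number metal   |

Derivation:
Line 1: ['kitchen', 'walk'] (min_width=12, slack=3)
Line 2: ['forest', 'tired'] (min_width=12, slack=3)
Line 3: ['sand', 'knife'] (min_width=10, slack=5)
Line 4: ['message', 'support'] (min_width=15, slack=0)
Line 5: ['architect'] (min_width=9, slack=6)
Line 6: ['developer'] (min_width=9, slack=6)
Line 7: ['distance', 'tired'] (min_width=14, slack=1)
Line 8: ['hard', 'ocean'] (min_width=10, slack=5)
Line 9: ['photograph'] (min_width=10, slack=5)
Line 10: ['brown', 'fox'] (min_width=9, slack=6)
Line 11: ['number', 'metal'] (min_width=12, slack=3)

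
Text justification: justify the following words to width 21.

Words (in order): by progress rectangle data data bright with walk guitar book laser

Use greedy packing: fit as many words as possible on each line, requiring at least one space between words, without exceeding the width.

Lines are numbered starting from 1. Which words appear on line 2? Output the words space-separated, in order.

Answer: data data bright with

Derivation:
Line 1: ['by', 'progress', 'rectangle'] (min_width=21, slack=0)
Line 2: ['data', 'data', 'bright', 'with'] (min_width=21, slack=0)
Line 3: ['walk', 'guitar', 'book'] (min_width=16, slack=5)
Line 4: ['laser'] (min_width=5, slack=16)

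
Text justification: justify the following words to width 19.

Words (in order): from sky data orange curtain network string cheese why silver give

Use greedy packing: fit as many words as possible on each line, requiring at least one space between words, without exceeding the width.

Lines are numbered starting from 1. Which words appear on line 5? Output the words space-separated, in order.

Line 1: ['from', 'sky', 'data'] (min_width=13, slack=6)
Line 2: ['orange', 'curtain'] (min_width=14, slack=5)
Line 3: ['network', 'string'] (min_width=14, slack=5)
Line 4: ['cheese', 'why', 'silver'] (min_width=17, slack=2)
Line 5: ['give'] (min_width=4, slack=15)

Answer: give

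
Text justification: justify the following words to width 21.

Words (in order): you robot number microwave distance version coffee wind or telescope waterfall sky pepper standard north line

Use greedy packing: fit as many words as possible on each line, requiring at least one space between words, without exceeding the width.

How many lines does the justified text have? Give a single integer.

Answer: 6

Derivation:
Line 1: ['you', 'robot', 'number'] (min_width=16, slack=5)
Line 2: ['microwave', 'distance'] (min_width=18, slack=3)
Line 3: ['version', 'coffee', 'wind'] (min_width=19, slack=2)
Line 4: ['or', 'telescope'] (min_width=12, slack=9)
Line 5: ['waterfall', 'sky', 'pepper'] (min_width=20, slack=1)
Line 6: ['standard', 'north', 'line'] (min_width=19, slack=2)
Total lines: 6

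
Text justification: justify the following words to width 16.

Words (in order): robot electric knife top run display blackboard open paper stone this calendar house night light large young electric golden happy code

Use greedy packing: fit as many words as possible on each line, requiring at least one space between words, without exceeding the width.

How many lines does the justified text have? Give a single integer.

Line 1: ['robot', 'electric'] (min_width=14, slack=2)
Line 2: ['knife', 'top', 'run'] (min_width=13, slack=3)
Line 3: ['display'] (min_width=7, slack=9)
Line 4: ['blackboard', 'open'] (min_width=15, slack=1)
Line 5: ['paper', 'stone', 'this'] (min_width=16, slack=0)
Line 6: ['calendar', 'house'] (min_width=14, slack=2)
Line 7: ['night', 'light'] (min_width=11, slack=5)
Line 8: ['large', 'young'] (min_width=11, slack=5)
Line 9: ['electric', 'golden'] (min_width=15, slack=1)
Line 10: ['happy', 'code'] (min_width=10, slack=6)
Total lines: 10

Answer: 10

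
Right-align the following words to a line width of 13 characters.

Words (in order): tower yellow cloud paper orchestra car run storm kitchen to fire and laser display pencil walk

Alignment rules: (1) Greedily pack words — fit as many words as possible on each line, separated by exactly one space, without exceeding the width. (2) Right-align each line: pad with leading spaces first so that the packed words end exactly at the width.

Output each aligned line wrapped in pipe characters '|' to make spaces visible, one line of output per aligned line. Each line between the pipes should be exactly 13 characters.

Answer: | tower yellow|
|  cloud paper|
|orchestra car|
|    run storm|
|   kitchen to|
|     fire and|
|laser display|
|  pencil walk|

Derivation:
Line 1: ['tower', 'yellow'] (min_width=12, slack=1)
Line 2: ['cloud', 'paper'] (min_width=11, slack=2)
Line 3: ['orchestra', 'car'] (min_width=13, slack=0)
Line 4: ['run', 'storm'] (min_width=9, slack=4)
Line 5: ['kitchen', 'to'] (min_width=10, slack=3)
Line 6: ['fire', 'and'] (min_width=8, slack=5)
Line 7: ['laser', 'display'] (min_width=13, slack=0)
Line 8: ['pencil', 'walk'] (min_width=11, slack=2)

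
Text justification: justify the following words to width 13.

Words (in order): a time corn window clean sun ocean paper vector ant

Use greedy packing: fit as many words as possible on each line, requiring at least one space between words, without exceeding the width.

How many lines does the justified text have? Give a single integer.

Line 1: ['a', 'time', 'corn'] (min_width=11, slack=2)
Line 2: ['window', 'clean'] (min_width=12, slack=1)
Line 3: ['sun', 'ocean'] (min_width=9, slack=4)
Line 4: ['paper', 'vector'] (min_width=12, slack=1)
Line 5: ['ant'] (min_width=3, slack=10)
Total lines: 5

Answer: 5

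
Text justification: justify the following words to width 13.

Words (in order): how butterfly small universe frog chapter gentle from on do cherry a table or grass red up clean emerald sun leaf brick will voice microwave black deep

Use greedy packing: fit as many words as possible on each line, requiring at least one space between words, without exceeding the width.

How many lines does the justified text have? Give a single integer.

Answer: 14

Derivation:
Line 1: ['how', 'butterfly'] (min_width=13, slack=0)
Line 2: ['small'] (min_width=5, slack=8)
Line 3: ['universe', 'frog'] (min_width=13, slack=0)
Line 4: ['chapter'] (min_width=7, slack=6)
Line 5: ['gentle', 'from'] (min_width=11, slack=2)
Line 6: ['on', 'do', 'cherry'] (min_width=12, slack=1)
Line 7: ['a', 'table', 'or'] (min_width=10, slack=3)
Line 8: ['grass', 'red', 'up'] (min_width=12, slack=1)
Line 9: ['clean', 'emerald'] (min_width=13, slack=0)
Line 10: ['sun', 'leaf'] (min_width=8, slack=5)
Line 11: ['brick', 'will'] (min_width=10, slack=3)
Line 12: ['voice'] (min_width=5, slack=8)
Line 13: ['microwave'] (min_width=9, slack=4)
Line 14: ['black', 'deep'] (min_width=10, slack=3)
Total lines: 14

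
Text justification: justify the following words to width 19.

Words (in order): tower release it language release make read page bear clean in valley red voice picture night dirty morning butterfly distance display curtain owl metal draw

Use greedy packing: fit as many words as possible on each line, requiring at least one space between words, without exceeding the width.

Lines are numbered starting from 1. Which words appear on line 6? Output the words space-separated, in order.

Line 1: ['tower', 'release', 'it'] (min_width=16, slack=3)
Line 2: ['language', 'release'] (min_width=16, slack=3)
Line 3: ['make', 'read', 'page', 'bear'] (min_width=19, slack=0)
Line 4: ['clean', 'in', 'valley', 'red'] (min_width=19, slack=0)
Line 5: ['voice', 'picture', 'night'] (min_width=19, slack=0)
Line 6: ['dirty', 'morning'] (min_width=13, slack=6)
Line 7: ['butterfly', 'distance'] (min_width=18, slack=1)
Line 8: ['display', 'curtain', 'owl'] (min_width=19, slack=0)
Line 9: ['metal', 'draw'] (min_width=10, slack=9)

Answer: dirty morning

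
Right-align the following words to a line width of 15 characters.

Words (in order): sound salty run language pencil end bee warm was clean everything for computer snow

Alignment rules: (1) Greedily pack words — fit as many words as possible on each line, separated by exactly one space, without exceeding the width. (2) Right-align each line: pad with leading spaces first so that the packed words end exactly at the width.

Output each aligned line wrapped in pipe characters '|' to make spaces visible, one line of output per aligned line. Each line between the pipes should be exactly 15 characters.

Answer: |sound salty run|
|language pencil|
|   end bee warm|
|      was clean|
| everything for|
|  computer snow|

Derivation:
Line 1: ['sound', 'salty', 'run'] (min_width=15, slack=0)
Line 2: ['language', 'pencil'] (min_width=15, slack=0)
Line 3: ['end', 'bee', 'warm'] (min_width=12, slack=3)
Line 4: ['was', 'clean'] (min_width=9, slack=6)
Line 5: ['everything', 'for'] (min_width=14, slack=1)
Line 6: ['computer', 'snow'] (min_width=13, slack=2)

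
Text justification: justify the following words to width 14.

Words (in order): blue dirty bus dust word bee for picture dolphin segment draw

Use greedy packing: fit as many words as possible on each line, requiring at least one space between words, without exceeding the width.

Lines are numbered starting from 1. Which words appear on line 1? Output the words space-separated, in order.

Line 1: ['blue', 'dirty', 'bus'] (min_width=14, slack=0)
Line 2: ['dust', 'word', 'bee'] (min_width=13, slack=1)
Line 3: ['for', 'picture'] (min_width=11, slack=3)
Line 4: ['dolphin'] (min_width=7, slack=7)
Line 5: ['segment', 'draw'] (min_width=12, slack=2)

Answer: blue dirty bus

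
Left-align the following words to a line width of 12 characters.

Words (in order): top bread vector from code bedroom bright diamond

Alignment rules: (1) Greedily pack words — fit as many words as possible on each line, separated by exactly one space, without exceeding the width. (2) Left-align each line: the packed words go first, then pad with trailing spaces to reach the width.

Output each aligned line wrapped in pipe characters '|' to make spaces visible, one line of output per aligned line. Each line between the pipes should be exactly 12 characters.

Answer: |top bread   |
|vector from |
|code bedroom|
|bright      |
|diamond     |

Derivation:
Line 1: ['top', 'bread'] (min_width=9, slack=3)
Line 2: ['vector', 'from'] (min_width=11, slack=1)
Line 3: ['code', 'bedroom'] (min_width=12, slack=0)
Line 4: ['bright'] (min_width=6, slack=6)
Line 5: ['diamond'] (min_width=7, slack=5)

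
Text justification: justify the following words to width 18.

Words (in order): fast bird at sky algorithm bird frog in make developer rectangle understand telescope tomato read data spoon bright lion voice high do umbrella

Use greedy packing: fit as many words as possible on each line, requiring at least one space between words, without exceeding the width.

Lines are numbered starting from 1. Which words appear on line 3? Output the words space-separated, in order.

Line 1: ['fast', 'bird', 'at', 'sky'] (min_width=16, slack=2)
Line 2: ['algorithm', 'bird'] (min_width=14, slack=4)
Line 3: ['frog', 'in', 'make'] (min_width=12, slack=6)
Line 4: ['developer'] (min_width=9, slack=9)
Line 5: ['rectangle'] (min_width=9, slack=9)
Line 6: ['understand'] (min_width=10, slack=8)
Line 7: ['telescope', 'tomato'] (min_width=16, slack=2)
Line 8: ['read', 'data', 'spoon'] (min_width=15, slack=3)
Line 9: ['bright', 'lion', 'voice'] (min_width=17, slack=1)
Line 10: ['high', 'do', 'umbrella'] (min_width=16, slack=2)

Answer: frog in make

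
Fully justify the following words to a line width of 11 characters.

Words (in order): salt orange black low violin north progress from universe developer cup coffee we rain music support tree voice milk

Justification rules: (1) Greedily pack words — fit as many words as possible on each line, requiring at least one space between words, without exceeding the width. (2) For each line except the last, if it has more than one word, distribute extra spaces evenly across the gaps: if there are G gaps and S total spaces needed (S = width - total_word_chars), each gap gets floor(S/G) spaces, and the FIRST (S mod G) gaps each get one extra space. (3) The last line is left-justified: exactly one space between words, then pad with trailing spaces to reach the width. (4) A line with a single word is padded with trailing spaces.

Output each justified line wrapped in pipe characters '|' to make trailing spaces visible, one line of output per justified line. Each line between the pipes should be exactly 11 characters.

Line 1: ['salt', 'orange'] (min_width=11, slack=0)
Line 2: ['black', 'low'] (min_width=9, slack=2)
Line 3: ['violin'] (min_width=6, slack=5)
Line 4: ['north'] (min_width=5, slack=6)
Line 5: ['progress'] (min_width=8, slack=3)
Line 6: ['from'] (min_width=4, slack=7)
Line 7: ['universe'] (min_width=8, slack=3)
Line 8: ['developer'] (min_width=9, slack=2)
Line 9: ['cup', 'coffee'] (min_width=10, slack=1)
Line 10: ['we', 'rain'] (min_width=7, slack=4)
Line 11: ['music'] (min_width=5, slack=6)
Line 12: ['support'] (min_width=7, slack=4)
Line 13: ['tree', 'voice'] (min_width=10, slack=1)
Line 14: ['milk'] (min_width=4, slack=7)

Answer: |salt orange|
|black   low|
|violin     |
|north      |
|progress   |
|from       |
|universe   |
|developer  |
|cup  coffee|
|we     rain|
|music      |
|support    |
|tree  voice|
|milk       |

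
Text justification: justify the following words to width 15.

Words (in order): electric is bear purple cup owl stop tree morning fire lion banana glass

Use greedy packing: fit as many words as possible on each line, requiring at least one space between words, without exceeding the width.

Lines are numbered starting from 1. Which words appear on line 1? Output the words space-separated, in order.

Line 1: ['electric', 'is'] (min_width=11, slack=4)
Line 2: ['bear', 'purple', 'cup'] (min_width=15, slack=0)
Line 3: ['owl', 'stop', 'tree'] (min_width=13, slack=2)
Line 4: ['morning', 'fire'] (min_width=12, slack=3)
Line 5: ['lion', 'banana'] (min_width=11, slack=4)
Line 6: ['glass'] (min_width=5, slack=10)

Answer: electric is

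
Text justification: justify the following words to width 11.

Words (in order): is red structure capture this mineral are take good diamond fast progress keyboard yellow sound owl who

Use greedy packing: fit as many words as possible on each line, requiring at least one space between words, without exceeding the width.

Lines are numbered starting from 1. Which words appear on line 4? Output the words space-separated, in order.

Line 1: ['is', 'red'] (min_width=6, slack=5)
Line 2: ['structure'] (min_width=9, slack=2)
Line 3: ['capture'] (min_width=7, slack=4)
Line 4: ['this'] (min_width=4, slack=7)
Line 5: ['mineral', 'are'] (min_width=11, slack=0)
Line 6: ['take', 'good'] (min_width=9, slack=2)
Line 7: ['diamond'] (min_width=7, slack=4)
Line 8: ['fast'] (min_width=4, slack=7)
Line 9: ['progress'] (min_width=8, slack=3)
Line 10: ['keyboard'] (min_width=8, slack=3)
Line 11: ['yellow'] (min_width=6, slack=5)
Line 12: ['sound', 'owl'] (min_width=9, slack=2)
Line 13: ['who'] (min_width=3, slack=8)

Answer: this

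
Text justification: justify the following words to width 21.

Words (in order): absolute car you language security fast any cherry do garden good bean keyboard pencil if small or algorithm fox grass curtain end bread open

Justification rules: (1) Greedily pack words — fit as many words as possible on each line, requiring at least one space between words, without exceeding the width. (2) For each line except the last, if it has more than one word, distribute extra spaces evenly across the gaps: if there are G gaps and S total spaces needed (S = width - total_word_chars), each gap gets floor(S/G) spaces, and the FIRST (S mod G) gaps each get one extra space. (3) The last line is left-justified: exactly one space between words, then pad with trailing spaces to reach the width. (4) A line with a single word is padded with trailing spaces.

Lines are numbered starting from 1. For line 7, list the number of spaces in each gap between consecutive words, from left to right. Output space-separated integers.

Answer: 1 1 1

Derivation:
Line 1: ['absolute', 'car', 'you'] (min_width=16, slack=5)
Line 2: ['language', 'security'] (min_width=17, slack=4)
Line 3: ['fast', 'any', 'cherry', 'do'] (min_width=18, slack=3)
Line 4: ['garden', 'good', 'bean'] (min_width=16, slack=5)
Line 5: ['keyboard', 'pencil', 'if'] (min_width=18, slack=3)
Line 6: ['small', 'or', 'algorithm'] (min_width=18, slack=3)
Line 7: ['fox', 'grass', 'curtain', 'end'] (min_width=21, slack=0)
Line 8: ['bread', 'open'] (min_width=10, slack=11)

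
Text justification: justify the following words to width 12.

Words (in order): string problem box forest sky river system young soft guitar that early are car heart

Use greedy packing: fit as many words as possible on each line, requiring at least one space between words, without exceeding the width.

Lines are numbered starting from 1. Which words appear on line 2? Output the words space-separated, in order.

Line 1: ['string'] (min_width=6, slack=6)
Line 2: ['problem', 'box'] (min_width=11, slack=1)
Line 3: ['forest', 'sky'] (min_width=10, slack=2)
Line 4: ['river', 'system'] (min_width=12, slack=0)
Line 5: ['young', 'soft'] (min_width=10, slack=2)
Line 6: ['guitar', 'that'] (min_width=11, slack=1)
Line 7: ['early', 'are'] (min_width=9, slack=3)
Line 8: ['car', 'heart'] (min_width=9, slack=3)

Answer: problem box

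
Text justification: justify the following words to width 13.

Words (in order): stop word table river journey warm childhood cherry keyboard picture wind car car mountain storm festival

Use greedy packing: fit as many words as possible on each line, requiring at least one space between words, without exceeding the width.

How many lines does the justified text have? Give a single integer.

Line 1: ['stop', 'word'] (min_width=9, slack=4)
Line 2: ['table', 'river'] (min_width=11, slack=2)
Line 3: ['journey', 'warm'] (min_width=12, slack=1)
Line 4: ['childhood'] (min_width=9, slack=4)
Line 5: ['cherry'] (min_width=6, slack=7)
Line 6: ['keyboard'] (min_width=8, slack=5)
Line 7: ['picture', 'wind'] (min_width=12, slack=1)
Line 8: ['car', 'car'] (min_width=7, slack=6)
Line 9: ['mountain'] (min_width=8, slack=5)
Line 10: ['storm'] (min_width=5, slack=8)
Line 11: ['festival'] (min_width=8, slack=5)
Total lines: 11

Answer: 11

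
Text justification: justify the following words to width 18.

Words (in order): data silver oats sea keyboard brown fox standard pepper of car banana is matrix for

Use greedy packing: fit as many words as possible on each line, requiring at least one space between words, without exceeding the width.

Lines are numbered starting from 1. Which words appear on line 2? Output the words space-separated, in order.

Answer: sea keyboard brown

Derivation:
Line 1: ['data', 'silver', 'oats'] (min_width=16, slack=2)
Line 2: ['sea', 'keyboard', 'brown'] (min_width=18, slack=0)
Line 3: ['fox', 'standard'] (min_width=12, slack=6)
Line 4: ['pepper', 'of', 'car'] (min_width=13, slack=5)
Line 5: ['banana', 'is', 'matrix'] (min_width=16, slack=2)
Line 6: ['for'] (min_width=3, slack=15)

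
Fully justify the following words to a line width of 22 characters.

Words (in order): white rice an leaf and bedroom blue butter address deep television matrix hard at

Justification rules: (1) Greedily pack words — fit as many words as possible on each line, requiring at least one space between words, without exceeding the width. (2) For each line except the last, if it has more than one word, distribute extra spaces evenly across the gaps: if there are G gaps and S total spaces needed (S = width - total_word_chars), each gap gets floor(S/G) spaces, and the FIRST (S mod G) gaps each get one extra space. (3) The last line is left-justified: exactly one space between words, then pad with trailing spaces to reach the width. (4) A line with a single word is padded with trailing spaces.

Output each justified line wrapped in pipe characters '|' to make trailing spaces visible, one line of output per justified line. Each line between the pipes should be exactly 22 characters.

Answer: |white rice an leaf and|
|bedroom   blue  butter|
|address           deep|
|television matrix hard|
|at                    |

Derivation:
Line 1: ['white', 'rice', 'an', 'leaf', 'and'] (min_width=22, slack=0)
Line 2: ['bedroom', 'blue', 'butter'] (min_width=19, slack=3)
Line 3: ['address', 'deep'] (min_width=12, slack=10)
Line 4: ['television', 'matrix', 'hard'] (min_width=22, slack=0)
Line 5: ['at'] (min_width=2, slack=20)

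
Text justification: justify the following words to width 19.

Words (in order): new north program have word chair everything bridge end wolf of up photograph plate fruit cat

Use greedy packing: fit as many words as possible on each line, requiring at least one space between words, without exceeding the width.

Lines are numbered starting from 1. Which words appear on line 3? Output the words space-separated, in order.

Answer: everything bridge

Derivation:
Line 1: ['new', 'north', 'program'] (min_width=17, slack=2)
Line 2: ['have', 'word', 'chair'] (min_width=15, slack=4)
Line 3: ['everything', 'bridge'] (min_width=17, slack=2)
Line 4: ['end', 'wolf', 'of', 'up'] (min_width=14, slack=5)
Line 5: ['photograph', 'plate'] (min_width=16, slack=3)
Line 6: ['fruit', 'cat'] (min_width=9, slack=10)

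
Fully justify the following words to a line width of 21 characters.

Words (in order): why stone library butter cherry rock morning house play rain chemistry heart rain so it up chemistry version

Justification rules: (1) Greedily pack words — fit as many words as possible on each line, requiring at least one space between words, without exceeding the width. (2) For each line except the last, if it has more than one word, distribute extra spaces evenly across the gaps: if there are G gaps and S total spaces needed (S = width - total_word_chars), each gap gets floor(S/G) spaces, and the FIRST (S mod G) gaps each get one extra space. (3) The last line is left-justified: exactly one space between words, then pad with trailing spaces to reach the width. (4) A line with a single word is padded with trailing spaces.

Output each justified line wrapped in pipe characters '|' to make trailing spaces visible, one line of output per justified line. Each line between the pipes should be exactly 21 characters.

Line 1: ['why', 'stone', 'library'] (min_width=17, slack=4)
Line 2: ['butter', 'cherry', 'rock'] (min_width=18, slack=3)
Line 3: ['morning', 'house', 'play'] (min_width=18, slack=3)
Line 4: ['rain', 'chemistry', 'heart'] (min_width=20, slack=1)
Line 5: ['rain', 'so', 'it', 'up'] (min_width=13, slack=8)
Line 6: ['chemistry', 'version'] (min_width=17, slack=4)

Answer: |why   stone   library|
|butter   cherry  rock|
|morning   house  play|
|rain  chemistry heart|
|rain    so    it   up|
|chemistry version    |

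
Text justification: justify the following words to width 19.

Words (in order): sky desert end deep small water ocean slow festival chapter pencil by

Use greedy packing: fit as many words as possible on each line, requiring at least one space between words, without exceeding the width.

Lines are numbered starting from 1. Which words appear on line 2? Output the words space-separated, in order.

Line 1: ['sky', 'desert', 'end', 'deep'] (min_width=19, slack=0)
Line 2: ['small', 'water', 'ocean'] (min_width=17, slack=2)
Line 3: ['slow', 'festival'] (min_width=13, slack=6)
Line 4: ['chapter', 'pencil', 'by'] (min_width=17, slack=2)

Answer: small water ocean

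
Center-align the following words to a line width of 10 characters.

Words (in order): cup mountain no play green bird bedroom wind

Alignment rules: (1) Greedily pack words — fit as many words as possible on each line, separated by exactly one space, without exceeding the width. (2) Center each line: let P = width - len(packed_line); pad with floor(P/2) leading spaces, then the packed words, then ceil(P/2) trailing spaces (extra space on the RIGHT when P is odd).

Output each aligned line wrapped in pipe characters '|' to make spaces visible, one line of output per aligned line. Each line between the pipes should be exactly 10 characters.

Line 1: ['cup'] (min_width=3, slack=7)
Line 2: ['mountain'] (min_width=8, slack=2)
Line 3: ['no', 'play'] (min_width=7, slack=3)
Line 4: ['green', 'bird'] (min_width=10, slack=0)
Line 5: ['bedroom'] (min_width=7, slack=3)
Line 6: ['wind'] (min_width=4, slack=6)

Answer: |   cup    |
| mountain |
| no play  |
|green bird|
| bedroom  |
|   wind   |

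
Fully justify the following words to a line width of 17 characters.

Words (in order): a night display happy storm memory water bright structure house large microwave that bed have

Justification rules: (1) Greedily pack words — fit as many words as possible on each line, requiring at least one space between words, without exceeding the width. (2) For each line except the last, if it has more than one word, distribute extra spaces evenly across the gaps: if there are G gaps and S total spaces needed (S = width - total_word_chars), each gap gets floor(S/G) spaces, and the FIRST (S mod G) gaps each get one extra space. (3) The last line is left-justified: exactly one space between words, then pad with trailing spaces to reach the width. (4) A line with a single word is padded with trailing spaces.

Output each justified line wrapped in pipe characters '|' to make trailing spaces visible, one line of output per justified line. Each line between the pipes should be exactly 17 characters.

Line 1: ['a', 'night', 'display'] (min_width=15, slack=2)
Line 2: ['happy', 'storm'] (min_width=11, slack=6)
Line 3: ['memory', 'water'] (min_width=12, slack=5)
Line 4: ['bright', 'structure'] (min_width=16, slack=1)
Line 5: ['house', 'large'] (min_width=11, slack=6)
Line 6: ['microwave', 'that'] (min_width=14, slack=3)
Line 7: ['bed', 'have'] (min_width=8, slack=9)

Answer: |a  night  display|
|happy       storm|
|memory      water|
|bright  structure|
|house       large|
|microwave    that|
|bed have         |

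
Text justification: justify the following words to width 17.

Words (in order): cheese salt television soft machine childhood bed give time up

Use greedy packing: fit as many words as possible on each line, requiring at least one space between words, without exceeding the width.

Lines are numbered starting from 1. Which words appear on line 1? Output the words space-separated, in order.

Line 1: ['cheese', 'salt'] (min_width=11, slack=6)
Line 2: ['television', 'soft'] (min_width=15, slack=2)
Line 3: ['machine', 'childhood'] (min_width=17, slack=0)
Line 4: ['bed', 'give', 'time', 'up'] (min_width=16, slack=1)

Answer: cheese salt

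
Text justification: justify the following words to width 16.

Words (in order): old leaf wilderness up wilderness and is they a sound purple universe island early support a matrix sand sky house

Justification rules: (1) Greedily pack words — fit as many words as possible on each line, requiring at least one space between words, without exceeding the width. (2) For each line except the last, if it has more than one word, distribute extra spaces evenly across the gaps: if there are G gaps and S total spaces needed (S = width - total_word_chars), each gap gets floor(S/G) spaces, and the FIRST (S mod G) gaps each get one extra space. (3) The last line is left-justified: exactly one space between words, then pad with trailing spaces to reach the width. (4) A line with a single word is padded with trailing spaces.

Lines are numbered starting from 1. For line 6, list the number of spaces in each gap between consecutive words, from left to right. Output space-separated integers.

Line 1: ['old', 'leaf'] (min_width=8, slack=8)
Line 2: ['wilderness', 'up'] (min_width=13, slack=3)
Line 3: ['wilderness', 'and'] (min_width=14, slack=2)
Line 4: ['is', 'they', 'a', 'sound'] (min_width=15, slack=1)
Line 5: ['purple', 'universe'] (min_width=15, slack=1)
Line 6: ['island', 'early'] (min_width=12, slack=4)
Line 7: ['support', 'a', 'matrix'] (min_width=16, slack=0)
Line 8: ['sand', 'sky', 'house'] (min_width=14, slack=2)

Answer: 5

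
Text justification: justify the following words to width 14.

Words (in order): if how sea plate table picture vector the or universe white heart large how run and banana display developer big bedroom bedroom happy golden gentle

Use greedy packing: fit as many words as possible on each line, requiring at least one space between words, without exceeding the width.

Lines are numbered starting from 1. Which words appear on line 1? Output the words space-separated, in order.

Answer: if how sea

Derivation:
Line 1: ['if', 'how', 'sea'] (min_width=10, slack=4)
Line 2: ['plate', 'table'] (min_width=11, slack=3)
Line 3: ['picture', 'vector'] (min_width=14, slack=0)
Line 4: ['the', 'or'] (min_width=6, slack=8)
Line 5: ['universe', 'white'] (min_width=14, slack=0)
Line 6: ['heart', 'large'] (min_width=11, slack=3)
Line 7: ['how', 'run', 'and'] (min_width=11, slack=3)
Line 8: ['banana', 'display'] (min_width=14, slack=0)
Line 9: ['developer', 'big'] (min_width=13, slack=1)
Line 10: ['bedroom'] (min_width=7, slack=7)
Line 11: ['bedroom', 'happy'] (min_width=13, slack=1)
Line 12: ['golden', 'gentle'] (min_width=13, slack=1)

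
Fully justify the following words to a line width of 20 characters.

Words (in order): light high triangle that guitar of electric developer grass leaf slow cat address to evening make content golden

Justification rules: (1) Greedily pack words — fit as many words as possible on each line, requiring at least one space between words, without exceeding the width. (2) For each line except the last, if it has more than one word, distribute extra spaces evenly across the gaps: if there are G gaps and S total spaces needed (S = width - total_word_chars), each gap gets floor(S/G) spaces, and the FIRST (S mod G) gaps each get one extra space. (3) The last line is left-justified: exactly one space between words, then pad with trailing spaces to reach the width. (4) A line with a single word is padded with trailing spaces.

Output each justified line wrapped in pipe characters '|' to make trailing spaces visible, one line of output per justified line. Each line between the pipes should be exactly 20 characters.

Answer: |light  high triangle|
|that    guitar    of|
|electric   developer|
|grass  leaf slow cat|
|address  to  evening|
|make content golden |

Derivation:
Line 1: ['light', 'high', 'triangle'] (min_width=19, slack=1)
Line 2: ['that', 'guitar', 'of'] (min_width=14, slack=6)
Line 3: ['electric', 'developer'] (min_width=18, slack=2)
Line 4: ['grass', 'leaf', 'slow', 'cat'] (min_width=19, slack=1)
Line 5: ['address', 'to', 'evening'] (min_width=18, slack=2)
Line 6: ['make', 'content', 'golden'] (min_width=19, slack=1)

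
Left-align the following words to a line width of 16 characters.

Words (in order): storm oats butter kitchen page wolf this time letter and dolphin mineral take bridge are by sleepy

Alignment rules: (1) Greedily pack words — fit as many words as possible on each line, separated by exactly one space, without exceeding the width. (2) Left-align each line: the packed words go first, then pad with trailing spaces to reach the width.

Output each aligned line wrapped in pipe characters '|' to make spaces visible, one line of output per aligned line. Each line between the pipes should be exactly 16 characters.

Answer: |storm oats      |
|butter kitchen  |
|page wolf this  |
|time letter and |
|dolphin mineral |
|take bridge are |
|by sleepy       |

Derivation:
Line 1: ['storm', 'oats'] (min_width=10, slack=6)
Line 2: ['butter', 'kitchen'] (min_width=14, slack=2)
Line 3: ['page', 'wolf', 'this'] (min_width=14, slack=2)
Line 4: ['time', 'letter', 'and'] (min_width=15, slack=1)
Line 5: ['dolphin', 'mineral'] (min_width=15, slack=1)
Line 6: ['take', 'bridge', 'are'] (min_width=15, slack=1)
Line 7: ['by', 'sleepy'] (min_width=9, slack=7)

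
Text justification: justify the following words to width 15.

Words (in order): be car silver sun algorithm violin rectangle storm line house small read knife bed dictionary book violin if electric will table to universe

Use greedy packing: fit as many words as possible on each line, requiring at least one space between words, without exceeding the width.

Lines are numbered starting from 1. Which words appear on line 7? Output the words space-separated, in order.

Line 1: ['be', 'car', 'silver'] (min_width=13, slack=2)
Line 2: ['sun', 'algorithm'] (min_width=13, slack=2)
Line 3: ['violin'] (min_width=6, slack=9)
Line 4: ['rectangle', 'storm'] (min_width=15, slack=0)
Line 5: ['line', 'house'] (min_width=10, slack=5)
Line 6: ['small', 'read'] (min_width=10, slack=5)
Line 7: ['knife', 'bed'] (min_width=9, slack=6)
Line 8: ['dictionary', 'book'] (min_width=15, slack=0)
Line 9: ['violin', 'if'] (min_width=9, slack=6)
Line 10: ['electric', 'will'] (min_width=13, slack=2)
Line 11: ['table', 'to'] (min_width=8, slack=7)
Line 12: ['universe'] (min_width=8, slack=7)

Answer: knife bed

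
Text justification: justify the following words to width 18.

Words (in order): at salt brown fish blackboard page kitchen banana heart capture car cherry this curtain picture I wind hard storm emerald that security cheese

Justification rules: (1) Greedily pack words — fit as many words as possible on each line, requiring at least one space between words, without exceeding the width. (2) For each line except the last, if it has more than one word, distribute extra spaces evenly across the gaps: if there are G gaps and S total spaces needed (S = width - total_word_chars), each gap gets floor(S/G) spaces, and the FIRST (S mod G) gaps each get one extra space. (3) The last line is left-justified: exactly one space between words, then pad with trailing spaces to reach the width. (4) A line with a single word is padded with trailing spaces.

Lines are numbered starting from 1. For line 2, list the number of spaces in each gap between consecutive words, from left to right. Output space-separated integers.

Line 1: ['at', 'salt', 'brown', 'fish'] (min_width=18, slack=0)
Line 2: ['blackboard', 'page'] (min_width=15, slack=3)
Line 3: ['kitchen', 'banana'] (min_width=14, slack=4)
Line 4: ['heart', 'capture', 'car'] (min_width=17, slack=1)
Line 5: ['cherry', 'this'] (min_width=11, slack=7)
Line 6: ['curtain', 'picture', 'I'] (min_width=17, slack=1)
Line 7: ['wind', 'hard', 'storm'] (min_width=15, slack=3)
Line 8: ['emerald', 'that'] (min_width=12, slack=6)
Line 9: ['security', 'cheese'] (min_width=15, slack=3)

Answer: 4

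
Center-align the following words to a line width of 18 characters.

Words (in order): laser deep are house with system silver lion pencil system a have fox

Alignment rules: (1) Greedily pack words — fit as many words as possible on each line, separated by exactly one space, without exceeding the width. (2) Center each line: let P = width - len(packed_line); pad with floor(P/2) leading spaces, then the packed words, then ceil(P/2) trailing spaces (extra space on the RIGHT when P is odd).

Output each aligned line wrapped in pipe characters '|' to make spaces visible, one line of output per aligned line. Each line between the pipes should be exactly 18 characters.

Answer: |  laser deep are  |
|house with system |
|silver lion pencil|
|system a have fox |

Derivation:
Line 1: ['laser', 'deep', 'are'] (min_width=14, slack=4)
Line 2: ['house', 'with', 'system'] (min_width=17, slack=1)
Line 3: ['silver', 'lion', 'pencil'] (min_width=18, slack=0)
Line 4: ['system', 'a', 'have', 'fox'] (min_width=17, slack=1)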